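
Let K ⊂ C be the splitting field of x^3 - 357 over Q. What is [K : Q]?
[K : Q] = 6

The roots of x^3 - 357 are ∛357, ω∛357, ω^2∛357 where ω = e^(2πi/3) is a primitive cube root of unity, so K = Q(∛357, ω). Now [Q(∛357):Q] = 3 (since 357 is not a perfect cube, x^3 - 357 is irreducible) and [Q(ω):Q] = 2. Both 2 and 3 divide [K:Q], and [K:Q] ≤ 3·2 = 6, so [K:Q] = 6. (Equivalently: Q(∛357) ⊂ R but ω ∉ R, so [K : Q(∛357)] = 2.)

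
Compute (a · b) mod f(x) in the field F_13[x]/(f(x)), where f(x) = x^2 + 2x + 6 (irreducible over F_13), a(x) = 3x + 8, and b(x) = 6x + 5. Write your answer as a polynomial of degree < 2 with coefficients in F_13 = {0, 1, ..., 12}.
a · b ≡ x + 10 (mod f(x))

Multiply in F_13[x]: a(x)·b(x) = (3x + 8)·(6x + 5) = 5x^2 + 11x + 1. This has degree ≥ 2, so divide by f(x) over F_13: 5x^2 + 11x + 1 = (5)·(x^2 + 2x + 6) + (x + 10). Hence a·b ≡ x + 10 (mod f). (F_13[x]/(f) is a field with 13^2 = 169 elements since f is irreducible of degree 2.)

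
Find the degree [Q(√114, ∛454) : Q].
[Q(√114, ∛454) : Q] = 6

Let L = Q(√114, ∛454). Since Q(√114) ⊂ L and [Q(√114):Q] = 2, the tower law gives 2 | [L:Q]. Likewise Q(∛454) ⊂ L with [Q(∛454):Q] = 3 (because 454 is not a perfect cube), so 3 | [L:Q]. As gcd(2,3) = 1, [L:Q] is divisible by 6. Conversely L is generated over Q by √114 and ∛454, so [L:Q] ≤ 2·3 = 6. Therefore [Q(√114, ∛454) : Q] = 6.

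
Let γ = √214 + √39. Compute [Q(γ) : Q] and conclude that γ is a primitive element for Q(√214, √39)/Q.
[Q(γ) : Q] = 4 (equivalently, Q(γ) = Q(√214, √39))

Obviously Q(γ) ⊆ Q(√214, √39), and [Q(√214, √39):Q] = 4 (since 214, 39 are distinct squarefree integers > 1 with 8346 not a perfect square). To show equality we compute the minimal polynomial of γ. From γ = √214 + √39: γ^2 = 214 + 2√(8346) + 39 = 253 + 2√(8346), so γ^2 - 253 = 2√(8346); squaring, (γ^2 - 253)^2 = 4·8346, i.e. γ^4 - 506γ^2 + 64009 - 33384 = 0, i.e. γ^4 - 506γ^2 + 30625 = 0. So γ is a root of x^4 - 506x^2 + 30625. This polynomial is irreducible over Q: it has no rational root (each ±√214 ± √39 is irrational), and any factorization into two quadratics over Q would force √(8346) ∈ Q (pairing opposite roots) or √214, √39 ∈ Q (other pairings), all impossible. Hence [Q(γ):Q] = 4 = [Q(√214, √39):Q], so Q(γ) = Q(√214, √39).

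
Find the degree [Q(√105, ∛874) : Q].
[Q(√105, ∛874) : Q] = 6

Let L = Q(√105, ∛874). Since Q(√105) ⊂ L and [Q(√105):Q] = 2, the tower law gives 2 | [L:Q]. Likewise Q(∛874) ⊂ L with [Q(∛874):Q] = 3 (because 874 is not a perfect cube), so 3 | [L:Q]. As gcd(2,3) = 1, [L:Q] is divisible by 6. Conversely L is generated over Q by √105 and ∛874, so [L:Q] ≤ 2·3 = 6. Therefore [Q(√105, ∛874) : Q] = 6.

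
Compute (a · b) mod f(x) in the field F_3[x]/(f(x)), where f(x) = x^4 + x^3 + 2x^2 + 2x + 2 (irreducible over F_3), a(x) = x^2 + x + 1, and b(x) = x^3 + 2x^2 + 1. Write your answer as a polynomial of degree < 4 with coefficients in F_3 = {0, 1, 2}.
a · b ≡ 2x^3 + x (mod f(x))

Multiply in F_3[x]: a(x)·b(x) = (x^2 + x + 1)·(x^3 + 2x^2 + 1) = x^5 + x + 1. This has degree ≥ 4, so divide by f(x) over F_3: x^5 + x + 1 = (x + 2)·(x^4 + x^3 + 2x^2 + 2x + 2) + (2x^3 + x). Hence a·b ≡ 2x^3 + x (mod f). (F_3[x]/(f) is a field with 3^4 = 81 elements since f is irreducible of degree 4.)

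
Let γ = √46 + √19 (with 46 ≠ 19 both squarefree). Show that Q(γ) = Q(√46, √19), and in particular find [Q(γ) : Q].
[Q(γ) : Q] = 4 (equivalently, Q(γ) = Q(√46, √19))

Obviously Q(γ) ⊆ Q(√46, √19), and [Q(√46, √19):Q] = 4 (since 46, 19 are distinct squarefree integers > 1 with 874 not a perfect square). To show equality we compute the minimal polynomial of γ. From γ = √46 + √19: γ^2 = 46 + 2√(874) + 19 = 65 + 2√(874), so γ^2 - 65 = 2√(874); squaring, (γ^2 - 65)^2 = 4·874, i.e. γ^4 - 130γ^2 + 4225 - 3496 = 0, i.e. γ^4 - 130γ^2 + 729 = 0. So γ is a root of x^4 - 130x^2 + 729. This polynomial is irreducible over Q: it has no rational root (each ±√46 ± √19 is irrational), and any factorization into two quadratics over Q would force √(874) ∈ Q (pairing opposite roots) or √46, √19 ∈ Q (other pairings), all impossible. Hence [Q(γ):Q] = 4 = [Q(√46, √19):Q], so Q(γ) = Q(√46, √19).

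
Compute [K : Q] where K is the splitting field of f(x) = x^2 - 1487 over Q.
[K : Q] = 2

f(x) = x^2 - 1487 factors as (x - √1487)(x + √1487). The splitting field is K = Q(√1487). Since 1487 is squarefree and > 1, it is not a perfect square, so x^2 - 1487 is irreducible over Q and [Q(√1487) : Q] = 2. Hence [K : Q] = 2.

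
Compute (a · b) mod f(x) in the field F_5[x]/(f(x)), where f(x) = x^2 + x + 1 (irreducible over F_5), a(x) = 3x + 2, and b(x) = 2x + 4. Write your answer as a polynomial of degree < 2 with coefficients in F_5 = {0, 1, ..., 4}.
a · b ≡ 2 (mod f(x))

Multiply in F_5[x]: a(x)·b(x) = (3x + 2)·(2x + 4) = x^2 + x + 3. This has degree ≥ 2, so divide by f(x) over F_5: x^2 + x + 3 = (1)·(x^2 + x + 1) + (2). Hence a·b ≡ 2 (mod f). (F_5[x]/(f) is a field with 5^2 = 25 elements since f is irreducible of degree 2.)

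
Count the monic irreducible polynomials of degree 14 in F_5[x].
There are 435959820 monic irreducible polynomials of degree 14 over F_5

Each element of F_{5^14} that lies in no proper subfield is a root of exactly one monic irreducible of degree 14 over F_5, and each such polynomial has 14 distinct roots in F_{5^14}. By Möbius inversion the count is N_5(14) = (1/14) Σ_{d|14} μ(14/d) · 5^d = (1/14)(μ(14)·5^1 + μ(7)·5^2 + μ(2)·5^7 + μ(1)·5^14) = 6103437480/14 = 435959820.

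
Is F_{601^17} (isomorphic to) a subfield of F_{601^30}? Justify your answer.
No: F_{601^17} is not a subfield of F_{601^30}

F_{p^m} embeds in F_{p^n} iff m | n. Here 17 ∤ 30 (since 30 = 1·17 + 13 with remainder 13 ≠ 0), so F_{601^17} is not a subfield of F_{601^30}. Equivalently: if it were, the tower law would give 17 = [F_{601^17}:F_601] dividing [F_{601^30}:F_601] = 30, contradiction.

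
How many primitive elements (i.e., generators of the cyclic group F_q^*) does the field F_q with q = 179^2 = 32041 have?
There are φ(32040) = 8448 primitive elements

F_q^* is cyclic of order q - 1 = 32040. A cyclic group of order m has exactly φ(m) generators. Here m = 32040 = 2^3 · 3^2 · 5 · 89, so the number of primitive elements is φ(32040) = 8448.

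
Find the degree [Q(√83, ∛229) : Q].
[Q(√83, ∛229) : Q] = 6

Let L = Q(√83, ∛229). Since Q(√83) ⊂ L and [Q(√83):Q] = 2, the tower law gives 2 | [L:Q]. Likewise Q(∛229) ⊂ L with [Q(∛229):Q] = 3 (because 229 is not a perfect cube), so 3 | [L:Q]. As gcd(2,3) = 1, [L:Q] is divisible by 6. Conversely L is generated over Q by √83 and ∛229, so [L:Q] ≤ 2·3 = 6. Therefore [Q(√83, ∛229) : Q] = 6.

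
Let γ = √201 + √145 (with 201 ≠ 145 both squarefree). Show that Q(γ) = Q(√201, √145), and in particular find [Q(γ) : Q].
[Q(γ) : Q] = 4 (equivalently, Q(γ) = Q(√201, √145))

Obviously Q(γ) ⊆ Q(√201, √145), and [Q(√201, √145):Q] = 4 (since 201, 145 are distinct squarefree integers > 1 with 29145 not a perfect square). To show equality we compute the minimal polynomial of γ. From γ = √201 + √145: γ^2 = 201 + 2√(29145) + 145 = 346 + 2√(29145), so γ^2 - 346 = 2√(29145); squaring, (γ^2 - 346)^2 = 4·29145, i.e. γ^4 - 692γ^2 + 119716 - 116580 = 0, i.e. γ^4 - 692γ^2 + 3136 = 0. So γ is a root of x^4 - 692x^2 + 3136. This polynomial is irreducible over Q: it has no rational root (each ±√201 ± √145 is irrational), and any factorization into two quadratics over Q would force √(29145) ∈ Q (pairing opposite roots) or √201, √145 ∈ Q (other pairings), all impossible. Hence [Q(γ):Q] = 4 = [Q(√201, √145):Q], so Q(γ) = Q(√201, √145).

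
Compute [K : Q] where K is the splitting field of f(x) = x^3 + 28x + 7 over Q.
[K : Q] = 6

By the rational root test, any rational root of the monic integer polynomial f(x) = x^3 + 28x + 7 must be an integer dividing the constant term 7, i.e. one of ±{1, 7}. Evaluating: f(1) = 36, f(-1) = -22, f(7) = 546, f(-7) = -532; none is 0, so f has no rational root and is therefore irreducible over Q (a cubic with no linear factor over a field is irreducible). For an irreducible cubic, the Galois group is A_3 or S_3 according as the discriminant disc(f) = -4a^3 - 27b^2 = -4·(28)^3 - 27·(7)^2 = -89131 is or is not a square in Q. Here disc(f) = -89131 is not a perfect square in Q, so the Galois group of f over Q is not contained in A_3 and must be all of S_3. The splitting field has degree |S_3| = 6 over Q, so [K : Q] = 6.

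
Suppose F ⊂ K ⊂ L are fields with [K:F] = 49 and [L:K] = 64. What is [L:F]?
[L:F] = 3136

The tower law says that for any tower of field extensions F ⊂ K ⊂ L with finite degrees, [L:F] = [L:K] · [K:F]. Here this gives [L:F] = 64 · 49 = 3136.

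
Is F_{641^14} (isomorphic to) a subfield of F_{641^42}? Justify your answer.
Yes: F_{641^14} is a subfield of F_{641^42}

F_{p^m} embeds in F_{p^n} iff m | n (since F_{p^n} is the splitting field of x^(p^n) - x, and F_{p^m} ⊂ F_{p^n} forces p^n to be a power of p^m, i.e. m | n; conversely if m | n then every root of x^(p^m) - x is a root of x^(p^n) - x). Here 14 | 42 (since 42 = 3·14), so F_{641^14} is a subfield of F_{641^42}, and [F_{641^42} : F_{641^14}] = 42/14 = 3.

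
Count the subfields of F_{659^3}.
F_{659^3} has 2 subfields

The subfields of F_{p^n} are exactly the fields F_{p^d} for d | n (each is the fixed field of the unique index-d subgroup of Gal(F_{p^n}/F_p) ≅ Z/nZ). The divisors of n = 3 are {1, 3}, giving 2 subfields: F_{659^1}, F_{659^3}.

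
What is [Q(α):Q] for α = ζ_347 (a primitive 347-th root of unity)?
[Q(α):Q] = 346

The minimal polynomial of ζ_347 over Q is the 347-th cyclotomic polynomial Φ_347(x), which is irreducible over Q and has degree φ(347) = 346. Hence [Q(α):Q] = φ(347) = 346.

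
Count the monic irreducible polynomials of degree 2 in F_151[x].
There are 11325 monic irreducible polynomials of degree 2 over F_151

Each element of F_{151^2} that lies in no proper subfield is a root of exactly one monic irreducible of degree 2 over F_151, and each such polynomial has 2 distinct roots in F_{151^2}. By Möbius inversion the count is N_151(2) = (1/2) Σ_{d|2} μ(2/d) · 151^d = (1/2)(μ(2)·151^1 + μ(1)·151^2) = 22650/2 = 11325.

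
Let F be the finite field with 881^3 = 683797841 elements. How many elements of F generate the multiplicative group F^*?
There are φ(683797840) = 235560960 primitive elements

F_q^* is cyclic of order q - 1 = 683797840. A cyclic group of order m has exactly φ(m) generators. Here m = 683797840 = 2^4 · 5 · 11 · 19 · 40897, so the number of primitive elements is φ(683797840) = 235560960.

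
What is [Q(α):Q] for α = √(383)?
[Q(α):Q] = 2

[Q(α):Q] equals the degree of the minimal polynomial of α. Here α^2 = 383 and x^2 - 383 is irreducible (d = 383 is squarefree, ≠ 1, hence not a square), so deg(m_α) = 2. Thus [Q(α):Q] = 2.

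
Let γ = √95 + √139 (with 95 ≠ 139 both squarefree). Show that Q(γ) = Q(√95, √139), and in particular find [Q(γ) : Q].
[Q(γ) : Q] = 4 (equivalently, Q(γ) = Q(√95, √139))

Obviously Q(γ) ⊆ Q(√95, √139), and [Q(√95, √139):Q] = 4 (since 95, 139 are distinct squarefree integers > 1 with 13205 not a perfect square). To show equality we compute the minimal polynomial of γ. From γ = √95 + √139: γ^2 = 95 + 2√(13205) + 139 = 234 + 2√(13205), so γ^2 - 234 = 2√(13205); squaring, (γ^2 - 234)^2 = 4·13205, i.e. γ^4 - 468γ^2 + 54756 - 52820 = 0, i.e. γ^4 - 468γ^2 + 1936 = 0. So γ is a root of x^4 - 468x^2 + 1936. This polynomial is irreducible over Q: it has no rational root (each ±√95 ± √139 is irrational), and any factorization into two quadratics over Q would force √(13205) ∈ Q (pairing opposite roots) or √95, √139 ∈ Q (other pairings), all impossible. Hence [Q(γ):Q] = 4 = [Q(√95, √139):Q], so Q(γ) = Q(√95, √139).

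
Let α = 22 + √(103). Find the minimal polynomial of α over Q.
m_α(x) = x^2 - 44x + 381

From α - 22 = √(103), squaring gives (α - 22)^2 = 103, i.e. α^2 - 44α + 484 = 103, so α^2 - 44α + 381 = 0. The discriminant of x^2 - 44x + 381 is (-44)^2 - 4·(381) = 1936 - 1524 = 412, and 4·(103) is not a perfect square in Q since 103 is squarefree and ≠ 1. Hence x^2 - 44x + 381 is irreducible over Q and is the minimal polynomial of α.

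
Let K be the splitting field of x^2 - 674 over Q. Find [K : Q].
[K : Q] = 2

f(x) = x^2 - 674 factors as (x - √674)(x + √674). The splitting field is K = Q(√674). Since 674 is squarefree and > 1, it is not a perfect square, so x^2 - 674 is irreducible over Q and [Q(√674) : Q] = 2. Hence [K : Q] = 2.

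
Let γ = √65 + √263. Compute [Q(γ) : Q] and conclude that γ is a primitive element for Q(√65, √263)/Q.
[Q(γ) : Q] = 4 (equivalently, Q(γ) = Q(√65, √263))

Obviously Q(γ) ⊆ Q(√65, √263), and [Q(√65, √263):Q] = 4 (since 65, 263 are distinct squarefree integers > 1 with 17095 not a perfect square). To show equality we compute the minimal polynomial of γ. From γ = √65 + √263: γ^2 = 65 + 2√(17095) + 263 = 328 + 2√(17095), so γ^2 - 328 = 2√(17095); squaring, (γ^2 - 328)^2 = 4·17095, i.e. γ^4 - 656γ^2 + 107584 - 68380 = 0, i.e. γ^4 - 656γ^2 + 39204 = 0. So γ is a root of x^4 - 656x^2 + 39204. This polynomial is irreducible over Q: it has no rational root (each ±√65 ± √263 is irrational), and any factorization into two quadratics over Q would force √(17095) ∈ Q (pairing opposite roots) or √65, √263 ∈ Q (other pairings), all impossible. Hence [Q(γ):Q] = 4 = [Q(√65, √263):Q], so Q(γ) = Q(√65, √263).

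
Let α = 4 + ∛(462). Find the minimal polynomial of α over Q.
m_α(x) = x^3 - 12x^2 + 48x - 526

Set β = α - 4 = ∛(462), so β^3 = 462. Then (α - 4)^3 - 462 = 0, i.e. α is a root of g(x) = (x - 4)^3 - 462 = x^3 - 12x^2 + 48x - 526. Since g(x) = h(x - 4) where h(x) = x^3 - 462, and h is irreducible over Q (because 462 is not a perfect cube, so h has no rational root, and a monic cubic with no rational root is irreducible), g is also irreducible (irreducibility is preserved under the substitution x → x - 4). Hence m_α(x) = x^3 - 12x^2 + 48x - 526.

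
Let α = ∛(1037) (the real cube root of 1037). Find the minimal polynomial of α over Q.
m_α(x) = x^3 - 1037

α satisfies α^3 = 1037, so x^3 - 1037 annihilates α. By the rational root test, a rational root p/q (in lowest terms) of x^3 - 1037 would satisfy p^3 = 1037 q^3, forcing q = 1 and p^3 = 1037; but 1037 is not a perfect cube, contradiction. A monic cubic over Q with no rational root is irreducible (any nontrivial factorization would include a linear factor). Hence x^3 - 1037 is the minimal polynomial of α, and in particular [Q(α):Q] = 3.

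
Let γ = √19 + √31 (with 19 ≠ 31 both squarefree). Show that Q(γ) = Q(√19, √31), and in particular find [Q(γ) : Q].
[Q(γ) : Q] = 4 (equivalently, Q(γ) = Q(√19, √31))

Obviously Q(γ) ⊆ Q(√19, √31), and [Q(√19, √31):Q] = 4 (since 19, 31 are distinct squarefree integers > 1 with 589 not a perfect square). To show equality we compute the minimal polynomial of γ. From γ = √19 + √31: γ^2 = 19 + 2√(589) + 31 = 50 + 2√(589), so γ^2 - 50 = 2√(589); squaring, (γ^2 - 50)^2 = 4·589, i.e. γ^4 - 100γ^2 + 2500 - 2356 = 0, i.e. γ^4 - 100γ^2 + 144 = 0. So γ is a root of x^4 - 100x^2 + 144. This polynomial is irreducible over Q: it has no rational root (each ±√19 ± √31 is irrational), and any factorization into two quadratics over Q would force √(589) ∈ Q (pairing opposite roots) or √19, √31 ∈ Q (other pairings), all impossible. Hence [Q(γ):Q] = 4 = [Q(√19, √31):Q], so Q(γ) = Q(√19, √31).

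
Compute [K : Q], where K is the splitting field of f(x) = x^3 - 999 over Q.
[K : Q] = 6

The roots of x^3 - 999 are ∛999, ω∛999, ω^2∛999 where ω = e^(2πi/3) is a primitive cube root of unity, so K = Q(∛999, ω). Now [Q(∛999):Q] = 3 (since 999 is not a perfect cube, x^3 - 999 is irreducible) and [Q(ω):Q] = 2. Both 2 and 3 divide [K:Q], and [K:Q] ≤ 3·2 = 6, so [K:Q] = 6. (Equivalently: Q(∛999) ⊂ R but ω ∉ R, so [K : Q(∛999)] = 2.)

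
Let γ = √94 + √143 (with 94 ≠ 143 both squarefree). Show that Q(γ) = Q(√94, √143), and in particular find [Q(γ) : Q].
[Q(γ) : Q] = 4 (equivalently, Q(γ) = Q(√94, √143))

Obviously Q(γ) ⊆ Q(√94, √143), and [Q(√94, √143):Q] = 4 (since 94, 143 are distinct squarefree integers > 1 with 13442 not a perfect square). To show equality we compute the minimal polynomial of γ. From γ = √94 + √143: γ^2 = 94 + 2√(13442) + 143 = 237 + 2√(13442), so γ^2 - 237 = 2√(13442); squaring, (γ^2 - 237)^2 = 4·13442, i.e. γ^4 - 474γ^2 + 56169 - 53768 = 0, i.e. γ^4 - 474γ^2 + 2401 = 0. So γ is a root of x^4 - 474x^2 + 2401. This polynomial is irreducible over Q: it has no rational root (each ±√94 ± √143 is irrational), and any factorization into two quadratics over Q would force √(13442) ∈ Q (pairing opposite roots) or √94, √143 ∈ Q (other pairings), all impossible. Hence [Q(γ):Q] = 4 = [Q(√94, √143):Q], so Q(γ) = Q(√94, √143).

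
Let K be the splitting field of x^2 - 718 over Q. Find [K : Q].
[K : Q] = 2

f(x) = x^2 - 718 factors as (x - √718)(x + √718). The splitting field is K = Q(√718). Since 718 is squarefree and > 1, it is not a perfect square, so x^2 - 718 is irreducible over Q and [Q(√718) : Q] = 2. Hence [K : Q] = 2.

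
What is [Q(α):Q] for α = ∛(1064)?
[Q(α):Q] = 3

The minimal polynomial of α is x^3 - 1064, irreducible over Q since 1064 is not a perfect cube (so x^3 - 1064 has no rational root). Hence [Q(α):Q] = deg(m_α) = 3.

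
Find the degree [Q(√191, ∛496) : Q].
[Q(√191, ∛496) : Q] = 6

Let L = Q(√191, ∛496). Since Q(√191) ⊂ L and [Q(√191):Q] = 2, the tower law gives 2 | [L:Q]. Likewise Q(∛496) ⊂ L with [Q(∛496):Q] = 3 (because 496 is not a perfect cube), so 3 | [L:Q]. As gcd(2,3) = 1, [L:Q] is divisible by 6. Conversely L is generated over Q by √191 and ∛496, so [L:Q] ≤ 2·3 = 6. Therefore [Q(√191, ∛496) : Q] = 6.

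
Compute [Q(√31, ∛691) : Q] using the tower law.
[Q(√31, ∛691) : Q] = 6

Let L = Q(√31, ∛691). Since Q(√31) ⊂ L and [Q(√31):Q] = 2, the tower law gives 2 | [L:Q]. Likewise Q(∛691) ⊂ L with [Q(∛691):Q] = 3 (because 691 is not a perfect cube), so 3 | [L:Q]. As gcd(2,3) = 1, [L:Q] is divisible by 6. Conversely L is generated over Q by √31 and ∛691, so [L:Q] ≤ 2·3 = 6. Therefore [Q(√31, ∛691) : Q] = 6.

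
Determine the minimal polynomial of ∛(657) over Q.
m_α(x) = x^3 - 657

α satisfies α^3 = 657, so x^3 - 657 annihilates α. By the rational root test, a rational root p/q (in lowest terms) of x^3 - 657 would satisfy p^3 = 657 q^3, forcing q = 1 and p^3 = 657; but 657 is not a perfect cube, contradiction. A monic cubic over Q with no rational root is irreducible (any nontrivial factorization would include a linear factor). Hence x^3 - 657 is the minimal polynomial of α, and in particular [Q(α):Q] = 3.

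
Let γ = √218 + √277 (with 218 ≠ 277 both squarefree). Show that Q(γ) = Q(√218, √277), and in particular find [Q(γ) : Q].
[Q(γ) : Q] = 4 (equivalently, Q(γ) = Q(√218, √277))

Obviously Q(γ) ⊆ Q(√218, √277), and [Q(√218, √277):Q] = 4 (since 218, 277 are distinct squarefree integers > 1 with 60386 not a perfect square). To show equality we compute the minimal polynomial of γ. From γ = √218 + √277: γ^2 = 218 + 2√(60386) + 277 = 495 + 2√(60386), so γ^2 - 495 = 2√(60386); squaring, (γ^2 - 495)^2 = 4·60386, i.e. γ^4 - 990γ^2 + 245025 - 241544 = 0, i.e. γ^4 - 990γ^2 + 3481 = 0. So γ is a root of x^4 - 990x^2 + 3481. This polynomial is irreducible over Q: it has no rational root (each ±√218 ± √277 is irrational), and any factorization into two quadratics over Q would force √(60386) ∈ Q (pairing opposite roots) or √218, √277 ∈ Q (other pairings), all impossible. Hence [Q(γ):Q] = 4 = [Q(√218, √277):Q], so Q(γ) = Q(√218, √277).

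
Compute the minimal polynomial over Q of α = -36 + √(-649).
m_α(x) = x^2 + 72x + 1945

From α + 36 = √(-649), squaring gives (α + 36)^2 = -649, i.e. α^2 + 72α + 1296 = -649, so α^2 + 72α + 1945 = 0. The discriminant of x^2 + 72x + 1945 is (72)^2 - 4·(1945) = 5184 - 7780 = -2596, and 4·(-649) is not a perfect square in Q since -649 is squarefree and ≠ 1. Hence x^2 + 72x + 1945 is irreducible over Q and is the minimal polynomial of α.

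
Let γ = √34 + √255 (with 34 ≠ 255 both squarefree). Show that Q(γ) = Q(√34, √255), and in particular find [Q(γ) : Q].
[Q(γ) : Q] = 4 (equivalently, Q(γ) = Q(√34, √255))

Obviously Q(γ) ⊆ Q(√34, √255), and [Q(√34, √255):Q] = 4 (since 34, 255 are distinct squarefree integers > 1 with 8670 not a perfect square). To show equality we compute the minimal polynomial of γ. From γ = √34 + √255: γ^2 = 34 + 2√(8670) + 255 = 289 + 2√(8670), so γ^2 - 289 = 2√(8670); squaring, (γ^2 - 289)^2 = 4·8670, i.e. γ^4 - 578γ^2 + 83521 - 34680 = 0, i.e. γ^4 - 578γ^2 + 48841 = 0. So γ is a root of x^4 - 578x^2 + 48841. This polynomial is irreducible over Q: it has no rational root (each ±√34 ± √255 is irrational), and any factorization into two quadratics over Q would force √(8670) ∈ Q (pairing opposite roots) or √34, √255 ∈ Q (other pairings), all impossible. Hence [Q(γ):Q] = 4 = [Q(√34, √255):Q], so Q(γ) = Q(√34, √255).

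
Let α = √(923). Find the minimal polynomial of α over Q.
m_α(x) = x^2 - 923

α satisfies α^2 - 923 = 0, so x^2 - 923 annihilates α. Since d = 923 is squarefree and ≠ 1, it is not a perfect square in Q, so x^2 - 923 has no rational root and is therefore irreducible over Q (a degree-2 polynomial over a field is irreducible iff it has no root). Hence m_α(x) = x^2 - 923.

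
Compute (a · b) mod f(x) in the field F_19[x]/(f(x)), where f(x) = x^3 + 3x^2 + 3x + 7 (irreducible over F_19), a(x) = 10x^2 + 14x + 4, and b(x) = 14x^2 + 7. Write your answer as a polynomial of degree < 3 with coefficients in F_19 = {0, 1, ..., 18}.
a · b ≡ 17x^2 + 18x (mod f(x))

Multiply in F_19[x]: a(x)·b(x) = (10x^2 + 14x + 4)·(14x^2 + 7) = 7x^4 + 6x^3 + 12x^2 + 3x + 9. This has degree ≥ 3, so divide by f(x) over F_19: 7x^4 + 6x^3 + 12x^2 + 3x + 9 = (7x + 4)·(x^3 + 3x^2 + 3x + 7) + (17x^2 + 18x). Hence a·b ≡ 17x^2 + 18x (mod f). (F_19[x]/(f) is a field with 19^3 = 6859 elements since f is irreducible of degree 3.)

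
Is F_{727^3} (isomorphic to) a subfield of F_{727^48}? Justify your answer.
Yes: F_{727^3} is a subfield of F_{727^48}

F_{p^m} embeds in F_{p^n} iff m | n (since F_{p^n} is the splitting field of x^(p^n) - x, and F_{p^m} ⊂ F_{p^n} forces p^n to be a power of p^m, i.e. m | n; conversely if m | n then every root of x^(p^m) - x is a root of x^(p^n) - x). Here 3 | 48 (since 48 = 16·3), so F_{727^3} is a subfield of F_{727^48}, and [F_{727^48} : F_{727^3}] = 48/3 = 16.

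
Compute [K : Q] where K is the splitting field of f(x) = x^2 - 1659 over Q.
[K : Q] = 2

f(x) = x^2 - 1659 factors as (x - √1659)(x + √1659). The splitting field is K = Q(√1659). Since 1659 is squarefree and > 1, it is not a perfect square, so x^2 - 1659 is irreducible over Q and [Q(√1659) : Q] = 2. Hence [K : Q] = 2.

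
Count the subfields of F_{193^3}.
F_{193^3} has 2 subfields

The subfields of F_{p^n} are exactly the fields F_{p^d} for d | n (each is the fixed field of the unique index-d subgroup of Gal(F_{p^n}/F_p) ≅ Z/nZ). The divisors of n = 3 are {1, 3}, giving 2 subfields: F_{193^1}, F_{193^3}.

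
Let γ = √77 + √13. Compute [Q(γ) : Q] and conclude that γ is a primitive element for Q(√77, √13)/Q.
[Q(γ) : Q] = 4 (equivalently, Q(γ) = Q(√77, √13))

Obviously Q(γ) ⊆ Q(√77, √13), and [Q(√77, √13):Q] = 4 (since 77, 13 are distinct squarefree integers > 1 with 1001 not a perfect square). To show equality we compute the minimal polynomial of γ. From γ = √77 + √13: γ^2 = 77 + 2√(1001) + 13 = 90 + 2√(1001), so γ^2 - 90 = 2√(1001); squaring, (γ^2 - 90)^2 = 4·1001, i.e. γ^4 - 180γ^2 + 8100 - 4004 = 0, i.e. γ^4 - 180γ^2 + 4096 = 0. So γ is a root of x^4 - 180x^2 + 4096. This polynomial is irreducible over Q: it has no rational root (each ±√77 ± √13 is irrational), and any factorization into two quadratics over Q would force √(1001) ∈ Q (pairing opposite roots) or √77, √13 ∈ Q (other pairings), all impossible. Hence [Q(γ):Q] = 4 = [Q(√77, √13):Q], so Q(γ) = Q(√77, √13).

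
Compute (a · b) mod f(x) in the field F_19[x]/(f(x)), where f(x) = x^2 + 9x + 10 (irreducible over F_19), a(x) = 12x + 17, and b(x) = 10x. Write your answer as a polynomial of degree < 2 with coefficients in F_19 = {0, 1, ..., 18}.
a · b ≡ 2x + 16 (mod f(x))

Multiply in F_19[x]: a(x)·b(x) = (12x + 17)·(10x) = 6x^2 + 18x. This has degree ≥ 2, so divide by f(x) over F_19: 6x^2 + 18x = (6)·(x^2 + 9x + 10) + (2x + 16). Hence a·b ≡ 2x + 16 (mod f). (F_19[x]/(f) is a field with 19^2 = 361 elements since f is irreducible of degree 2.)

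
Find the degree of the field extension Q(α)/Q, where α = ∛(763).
[Q(α):Q] = 3

The minimal polynomial of α is x^3 - 763, irreducible over Q since 763 is not a perfect cube (so x^3 - 763 has no rational root). Hence [Q(α):Q] = deg(m_α) = 3.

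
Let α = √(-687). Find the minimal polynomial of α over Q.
m_α(x) = x^2 + 687

α satisfies α^2 + 687 = 0, so x^2 + 687 annihilates α. Since d = -687 is squarefree and ≠ 1, it is not a perfect square in Q, so x^2 + 687 has no rational root and is therefore irreducible over Q (a degree-2 polynomial over a field is irreducible iff it has no root). Hence m_α(x) = x^2 + 687.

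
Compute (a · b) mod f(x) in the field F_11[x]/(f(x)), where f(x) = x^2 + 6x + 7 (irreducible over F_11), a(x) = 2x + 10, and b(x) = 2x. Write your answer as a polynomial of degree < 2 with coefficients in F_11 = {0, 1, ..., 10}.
a · b ≡ 7x + 5 (mod f(x))

Multiply in F_11[x]: a(x)·b(x) = (2x + 10)·(2x) = 4x^2 + 9x. This has degree ≥ 2, so divide by f(x) over F_11: 4x^2 + 9x = (4)·(x^2 + 6x + 7) + (7x + 5). Hence a·b ≡ 7x + 5 (mod f). (F_11[x]/(f) is a field with 11^2 = 121 elements since f is irreducible of degree 2.)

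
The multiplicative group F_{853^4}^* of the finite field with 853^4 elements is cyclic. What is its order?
|F_{853^4}^*| = 529414856880

F_{853^4} has 853^4 = 529414856881 elements; its multiplicative group consists of all nonzero elements, so |F_{853^4}^*| = 529414856881 - 1 = 529414856880. (It is cyclic since any finite subgroup of the multiplicative group of a field is cyclic.)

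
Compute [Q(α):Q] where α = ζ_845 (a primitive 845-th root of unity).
[Q(α):Q] = 624

The minimal polynomial of ζ_845 over Q is the 845-th cyclotomic polynomial Φ_845(x), which is irreducible over Q and has degree φ(845) = 624. Hence [Q(α):Q] = φ(845) = 624.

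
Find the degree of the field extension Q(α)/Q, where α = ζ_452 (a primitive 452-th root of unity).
[Q(α):Q] = 224

The minimal polynomial of ζ_452 over Q is the 452-th cyclotomic polynomial Φ_452(x), which is irreducible over Q and has degree φ(452) = 224. Hence [Q(α):Q] = φ(452) = 224.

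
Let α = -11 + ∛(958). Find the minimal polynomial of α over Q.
m_α(x) = x^3 + 33x^2 + 363x + 373

Set β = α + 11 = ∛(958), so β^3 = 958. Then (α + 11)^3 - 958 = 0, i.e. α is a root of g(x) = (x + 11)^3 - 958 = x^3 + 33x^2 + 363x + 373. Since g(x) = h(x + 11) where h(x) = x^3 - 958, and h is irreducible over Q (because 958 is not a perfect cube, so h has no rational root, and a monic cubic with no rational root is irreducible), g is also irreducible (irreducibility is preserved under the substitution x → x + 11). Hence m_α(x) = x^3 + 33x^2 + 363x + 373.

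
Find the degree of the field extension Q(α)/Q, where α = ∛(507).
[Q(α):Q] = 3

The minimal polynomial of α is x^3 - 507, irreducible over Q since 507 is not a perfect cube (so x^3 - 507 has no rational root). Hence [Q(α):Q] = deg(m_α) = 3.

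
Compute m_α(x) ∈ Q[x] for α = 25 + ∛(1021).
m_α(x) = x^3 - 75x^2 + 1875x - 16646

Set β = α - 25 = ∛(1021), so β^3 = 1021. Then (α - 25)^3 - 1021 = 0, i.e. α is a root of g(x) = (x - 25)^3 - 1021 = x^3 - 75x^2 + 1875x - 16646. Since g(x) = h(x - 25) where h(x) = x^3 - 1021, and h is irreducible over Q (because 1021 is not a perfect cube, so h has no rational root, and a monic cubic with no rational root is irreducible), g is also irreducible (irreducibility is preserved under the substitution x → x - 25). Hence m_α(x) = x^3 - 75x^2 + 1875x - 16646.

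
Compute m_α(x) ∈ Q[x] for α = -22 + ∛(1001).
m_α(x) = x^3 + 66x^2 + 1452x + 9647

Set β = α + 22 = ∛(1001), so β^3 = 1001. Then (α + 22)^3 - 1001 = 0, i.e. α is a root of g(x) = (x + 22)^3 - 1001 = x^3 + 66x^2 + 1452x + 9647. Since g(x) = h(x + 22) where h(x) = x^3 - 1001, and h is irreducible over Q (because 1001 is not a perfect cube, so h has no rational root, and a monic cubic with no rational root is irreducible), g is also irreducible (irreducibility is preserved under the substitution x → x + 22). Hence m_α(x) = x^3 + 66x^2 + 1452x + 9647.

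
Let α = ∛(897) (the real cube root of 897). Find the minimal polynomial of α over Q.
m_α(x) = x^3 - 897

α satisfies α^3 = 897, so x^3 - 897 annihilates α. By the rational root test, a rational root p/q (in lowest terms) of x^3 - 897 would satisfy p^3 = 897 q^3, forcing q = 1 and p^3 = 897; but 897 is not a perfect cube, contradiction. A monic cubic over Q with no rational root is irreducible (any nontrivial factorization would include a linear factor). Hence x^3 - 897 is the minimal polynomial of α, and in particular [Q(α):Q] = 3.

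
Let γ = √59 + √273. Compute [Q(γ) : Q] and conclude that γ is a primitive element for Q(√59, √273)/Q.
[Q(γ) : Q] = 4 (equivalently, Q(γ) = Q(√59, √273))

Obviously Q(γ) ⊆ Q(√59, √273), and [Q(√59, √273):Q] = 4 (since 59, 273 are distinct squarefree integers > 1 with 16107 not a perfect square). To show equality we compute the minimal polynomial of γ. From γ = √59 + √273: γ^2 = 59 + 2√(16107) + 273 = 332 + 2√(16107), so γ^2 - 332 = 2√(16107); squaring, (γ^2 - 332)^2 = 4·16107, i.e. γ^4 - 664γ^2 + 110224 - 64428 = 0, i.e. γ^4 - 664γ^2 + 45796 = 0. So γ is a root of x^4 - 664x^2 + 45796. This polynomial is irreducible over Q: it has no rational root (each ±√59 ± √273 is irrational), and any factorization into two quadratics over Q would force √(16107) ∈ Q (pairing opposite roots) or √59, √273 ∈ Q (other pairings), all impossible. Hence [Q(γ):Q] = 4 = [Q(√59, √273):Q], so Q(γ) = Q(√59, √273).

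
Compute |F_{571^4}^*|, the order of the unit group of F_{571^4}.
|F_{571^4}^*| = 106302733680

F_{571^4} has 571^4 = 106302733681 elements; its multiplicative group consists of all nonzero elements, so |F_{571^4}^*| = 106302733681 - 1 = 106302733680. (It is cyclic since any finite subgroup of the multiplicative group of a field is cyclic.)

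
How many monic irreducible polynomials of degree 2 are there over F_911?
There are 414505 monic irreducible polynomials of degree 2 over F_911

Each element of F_{911^2} that lies in no proper subfield is a root of exactly one monic irreducible of degree 2 over F_911, and each such polynomial has 2 distinct roots in F_{911^2}. By Möbius inversion the count is N_911(2) = (1/2) Σ_{d|2} μ(2/d) · 911^d = (1/2)(μ(2)·911^1 + μ(1)·911^2) = 829010/2 = 414505.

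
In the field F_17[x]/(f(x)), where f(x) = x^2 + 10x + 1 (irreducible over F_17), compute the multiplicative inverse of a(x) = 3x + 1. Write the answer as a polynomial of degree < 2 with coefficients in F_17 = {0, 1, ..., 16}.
a(x)^(-1) ≡ x + 4 (mod f(x))

Since f is irreducible over F_17, F_17[x]/(f) is a field and a(x) ≠ 0 has an inverse. Apply the extended Euclidean algorithm to f(x) and a(x) in F_17[x]: f(x) = (6x + 7)·a(x) + (11). The last nonzero remainder is the constant 11 = gcd(f, a) in F_17. Back-substituting through the division chain expresses 11 = s(x)·a(x) + t(x)·f(x) with s(x) ≡ 11x + 10 (mod f), so (11x + 10)·a(x) ≡ 11 (mod f). Multiplying by 11^(-1) ≡ 14 in F_17 gives a(x)^(-1) ≡ 14·(11x + 10) ≡ x + 4 (mod f). Check: (3x + 1)·(x + 4) = 3x^2 + 13x + 4 ≡ 1 (mod x^2 + 10x + 1).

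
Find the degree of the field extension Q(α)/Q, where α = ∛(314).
[Q(α):Q] = 3

The minimal polynomial of α is x^3 - 314, irreducible over Q since 314 is not a perfect cube (so x^3 - 314 has no rational root). Hence [Q(α):Q] = deg(m_α) = 3.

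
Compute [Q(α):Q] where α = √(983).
[Q(α):Q] = 2

[Q(α):Q] equals the degree of the minimal polynomial of α. Here α^2 = 983 and x^2 - 983 is irreducible (d = 983 is squarefree, ≠ 1, hence not a square), so deg(m_α) = 2. Thus [Q(α):Q] = 2.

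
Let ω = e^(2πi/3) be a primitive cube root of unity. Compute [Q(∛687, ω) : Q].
[Q(∛687, ω) : Q] = 6

[Q(∛687):Q] = 3 (min poly x^3 - 687, irreducible since 687 is not a perfect cube). [Q(ω):Q] = 2 (min poly x^2 + x + 1). Since Q(∛687) ⊂ R and ω ∉ R, we have ω ∉ Q(∛687), so x^2 + x + 1 remains irreducible over Q(∛687) and [Q(∛687, ω) : Q(∛687)] = 2. By the tower law, [Q(∛687, ω) : Q] = 3 · 2 = 6. (In fact Q(∛687, ω) is the splitting field of x^3 - 687 over Q.)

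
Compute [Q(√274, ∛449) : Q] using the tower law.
[Q(√274, ∛449) : Q] = 6

Let L = Q(√274, ∛449). Since Q(√274) ⊂ L and [Q(√274):Q] = 2, the tower law gives 2 | [L:Q]. Likewise Q(∛449) ⊂ L with [Q(∛449):Q] = 3 (because 449 is not a perfect cube), so 3 | [L:Q]. As gcd(2,3) = 1, [L:Q] is divisible by 6. Conversely L is generated over Q by √274 and ∛449, so [L:Q] ≤ 2·3 = 6. Therefore [Q(√274, ∛449) : Q] = 6.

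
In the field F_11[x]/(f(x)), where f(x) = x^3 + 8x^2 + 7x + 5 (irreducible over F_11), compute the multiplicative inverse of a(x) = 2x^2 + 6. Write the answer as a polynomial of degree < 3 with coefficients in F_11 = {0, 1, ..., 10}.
a(x)^(-1) ≡ x^2 + 10x + 9 (mod f(x))

Since f is irreducible over F_11, F_11[x]/(f) is a field and a(x) ≠ 0 has an inverse. Apply the extended Euclidean algorithm to f(x) and a(x) in F_11[x]: f(x) = (6x + 4)·a(x) + (4x + 3);  a(x) = (6x + 1)·(4x + 3) + (3). The last nonzero remainder is the constant 3 = gcd(f, a) in F_11. Back-substituting through the division chain expresses 3 = s(x)·a(x) + t(x)·f(x) with s(x) ≡ 3x^2 + 8x + 5 (mod f), so (3x^2 + 8x + 5)·a(x) ≡ 3 (mod f). Multiplying by 3^(-1) ≡ 4 in F_11 gives a(x)^(-1) ≡ 4·(3x^2 + 8x + 5) ≡ x^2 + 10x + 9 (mod f). Check: (2x^2 + 6)·(x^2 + 10x + 9) = 2x^4 + 9x^3 + 2x^2 + 5x + 10 ≡ 1 (mod x^3 + 8x^2 + 7x + 5).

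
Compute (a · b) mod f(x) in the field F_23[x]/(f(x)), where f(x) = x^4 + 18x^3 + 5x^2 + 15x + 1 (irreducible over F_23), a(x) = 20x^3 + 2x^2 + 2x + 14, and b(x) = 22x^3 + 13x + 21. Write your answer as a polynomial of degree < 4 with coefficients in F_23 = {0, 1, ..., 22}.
a · b ≡ 22x^3 + 9x^2 + 7x + 9 (mod f(x))

Multiply in F_23[x]: a(x)·b(x) = (20x^3 + 2x^2 + 2x + 14)·(22x^3 + 13x + 21) = 3x^6 + 21x^5 + 5x^4 + 18x^3 + 22x^2 + 17x + 18. This has degree ≥ 4, so divide by f(x) over F_23: 3x^6 + 21x^5 + 5x^4 + 18x^3 + 22x^2 + 17x + 18 = (3x^2 + 13x + 9)·(x^4 + 18x^3 + 5x^2 + 15x + 1) + (22x^3 + 9x^2 + 7x + 9). Hence a·b ≡ 22x^3 + 9x^2 + 7x + 9 (mod f). (F_23[x]/(f) is a field with 23^4 = 279841 elements since f is irreducible of degree 4.)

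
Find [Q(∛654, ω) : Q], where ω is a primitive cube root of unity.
[Q(∛654, ω) : Q] = 6

[Q(∛654):Q] = 3 (min poly x^3 - 654, irreducible since 654 is not a perfect cube). [Q(ω):Q] = 2 (min poly x^2 + x + 1). Since Q(∛654) ⊂ R and ω ∉ R, we have ω ∉ Q(∛654), so x^2 + x + 1 remains irreducible over Q(∛654) and [Q(∛654, ω) : Q(∛654)] = 2. By the tower law, [Q(∛654, ω) : Q] = 3 · 2 = 6. (In fact Q(∛654, ω) is the splitting field of x^3 - 654 over Q.)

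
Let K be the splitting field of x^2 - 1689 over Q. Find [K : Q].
[K : Q] = 2

f(x) = x^2 - 1689 factors as (x - √1689)(x + √1689). The splitting field is K = Q(√1689). Since 1689 is squarefree and > 1, it is not a perfect square, so x^2 - 1689 is irreducible over Q and [Q(√1689) : Q] = 2. Hence [K : Q] = 2.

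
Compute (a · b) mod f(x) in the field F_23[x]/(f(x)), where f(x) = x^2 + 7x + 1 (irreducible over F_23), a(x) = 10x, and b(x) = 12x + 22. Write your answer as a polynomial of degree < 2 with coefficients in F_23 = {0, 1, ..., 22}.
a · b ≡ x + 18 (mod f(x))

Multiply in F_23[x]: a(x)·b(x) = (10x)·(12x + 22) = 5x^2 + 13x. This has degree ≥ 2, so divide by f(x) over F_23: 5x^2 + 13x = (5)·(x^2 + 7x + 1) + (x + 18). Hence a·b ≡ x + 18 (mod f). (F_23[x]/(f) is a field with 23^2 = 529 elements since f is irreducible of degree 2.)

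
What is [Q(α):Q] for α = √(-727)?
[Q(α):Q] = 2

[Q(α):Q] equals the degree of the minimal polynomial of α. Here α^2 = -727 and x^2 + 727 is irreducible (d = -727 is squarefree, ≠ 1, hence not a square), so deg(m_α) = 2. Thus [Q(α):Q] = 2.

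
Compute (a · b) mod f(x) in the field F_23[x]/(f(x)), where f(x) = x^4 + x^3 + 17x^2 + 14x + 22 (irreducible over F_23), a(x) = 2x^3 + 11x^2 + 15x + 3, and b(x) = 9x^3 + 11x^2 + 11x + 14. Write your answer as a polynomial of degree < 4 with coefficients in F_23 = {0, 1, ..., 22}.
a · b ≡ 10x^3 + 5x^2 + 18x + 3 (mod f(x))

Multiply in F_23[x]: a(x)·b(x) = (2x^3 + 11x^2 + 15x + 3)·(9x^3 + 11x^2 + 11x + 14) = 18x^6 + 6x^5 + 2x^4 + 19x^3 + 7x^2 + 13x + 19. This has degree ≥ 4, so divide by f(x) over F_23: 18x^6 + 6x^5 + 2x^4 + 19x^3 + 7x^2 + 13x + 19 = (18x^2 + 11x + 7)·(x^4 + x^3 + 17x^2 + 14x + 22) + (10x^3 + 5x^2 + 18x + 3). Hence a·b ≡ 10x^3 + 5x^2 + 18x + 3 (mod f). (F_23[x]/(f) is a field with 23^4 = 279841 elements since f is irreducible of degree 4.)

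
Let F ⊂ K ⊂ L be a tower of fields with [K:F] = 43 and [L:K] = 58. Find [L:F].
[L:F] = 2494

The tower law says that for any tower of field extensions F ⊂ K ⊂ L with finite degrees, [L:F] = [L:K] · [K:F]. Here this gives [L:F] = 58 · 43 = 2494.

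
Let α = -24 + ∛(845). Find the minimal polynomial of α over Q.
m_α(x) = x^3 + 72x^2 + 1728x + 12979

Set β = α + 24 = ∛(845), so β^3 = 845. Then (α + 24)^3 - 845 = 0, i.e. α is a root of g(x) = (x + 24)^3 - 845 = x^3 + 72x^2 + 1728x + 12979. Since g(x) = h(x + 24) where h(x) = x^3 - 845, and h is irreducible over Q (because 845 is not a perfect cube, so h has no rational root, and a monic cubic with no rational root is irreducible), g is also irreducible (irreducibility is preserved under the substitution x → x + 24). Hence m_α(x) = x^3 + 72x^2 + 1728x + 12979.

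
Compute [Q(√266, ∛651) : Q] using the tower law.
[Q(√266, ∛651) : Q] = 6

Let L = Q(√266, ∛651). Since Q(√266) ⊂ L and [Q(√266):Q] = 2, the tower law gives 2 | [L:Q]. Likewise Q(∛651) ⊂ L with [Q(∛651):Q] = 3 (because 651 is not a perfect cube), so 3 | [L:Q]. As gcd(2,3) = 1, [L:Q] is divisible by 6. Conversely L is generated over Q by √266 and ∛651, so [L:Q] ≤ 2·3 = 6. Therefore [Q(√266, ∛651) : Q] = 6.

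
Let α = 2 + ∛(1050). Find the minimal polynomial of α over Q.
m_α(x) = x^3 - 6x^2 + 12x - 1058

Set β = α - 2 = ∛(1050), so β^3 = 1050. Then (α - 2)^3 - 1050 = 0, i.e. α is a root of g(x) = (x - 2)^3 - 1050 = x^3 - 6x^2 + 12x - 1058. Since g(x) = h(x - 2) where h(x) = x^3 - 1050, and h is irreducible over Q (because 1050 is not a perfect cube, so h has no rational root, and a monic cubic with no rational root is irreducible), g is also irreducible (irreducibility is preserved under the substitution x → x - 2). Hence m_α(x) = x^3 - 6x^2 + 12x - 1058.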